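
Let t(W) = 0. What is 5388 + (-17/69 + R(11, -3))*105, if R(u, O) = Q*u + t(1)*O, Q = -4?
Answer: 17069/23 ≈ 742.13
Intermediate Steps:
R(u, O) = -4*u (R(u, O) = -4*u + 0*O = -4*u + 0 = -4*u)
5388 + (-17/69 + R(11, -3))*105 = 5388 + (-17/69 - 4*11)*105 = 5388 + (-17*1/69 - 44)*105 = 5388 + (-17/69 - 44)*105 = 5388 - 3053/69*105 = 5388 - 106855/23 = 17069/23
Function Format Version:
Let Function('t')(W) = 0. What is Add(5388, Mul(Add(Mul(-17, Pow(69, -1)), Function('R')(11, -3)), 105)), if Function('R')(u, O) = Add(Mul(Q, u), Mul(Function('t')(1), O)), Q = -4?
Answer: Rational(17069, 23) ≈ 742.13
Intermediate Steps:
Function('R')(u, O) = Mul(-4, u) (Function('R')(u, O) = Add(Mul(-4, u), Mul(0, O)) = Add(Mul(-4, u), 0) = Mul(-4, u))
Add(5388, Mul(Add(Mul(-17, Pow(69, -1)), Function('R')(11, -3)), 105)) = Add(5388, Mul(Add(Mul(-17, Pow(69, -1)), Mul(-4, 11)), 105)) = Add(5388, Mul(Add(Mul(-17, Rational(1, 69)), -44), 105)) = Add(5388, Mul(Add(Rational(-17, 69), -44), 105)) = Add(5388, Mul(Rational(-3053, 69), 105)) = Add(5388, Rational(-106855, 23)) = Rational(17069, 23)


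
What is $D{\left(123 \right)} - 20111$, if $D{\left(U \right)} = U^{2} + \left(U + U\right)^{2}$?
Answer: $55534$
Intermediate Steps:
$D{\left(U \right)} = 5 U^{2}$ ($D{\left(U \right)} = U^{2} + \left(2 U\right)^{2} = U^{2} + 4 U^{2} = 5 U^{2}$)
$D{\left(123 \right)} - 20111 = 5 \cdot 123^{2} - 20111 = 5 \cdot 15129 - 20111 = 75645 - 20111 = 55534$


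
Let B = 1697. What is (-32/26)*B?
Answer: -27152/13 ≈ -2088.6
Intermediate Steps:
(-32/26)*B = -32/26*1697 = -32*1/26*1697 = -16/13*1697 = -27152/13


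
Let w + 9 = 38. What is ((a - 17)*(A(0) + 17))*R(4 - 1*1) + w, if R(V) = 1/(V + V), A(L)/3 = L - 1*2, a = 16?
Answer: 163/6 ≈ 27.167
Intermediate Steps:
w = 29 (w = -9 + 38 = 29)
A(L) = -6 + 3*L (A(L) = 3*(L - 1*2) = 3*(L - 2) = 3*(-2 + L) = -6 + 3*L)
R(V) = 1/(2*V)
((a - 17)*(A(0) + 17))*R(4 - 1*1) + w = ((16 - 17)*((-6 + 3*0) + 17))*(1/(2*(4 - 1*1))) + 29 = (-((-6 + 0) + 17))*(1/(2*(4 - 1))) + 29 = (-(-6 + 17))*((1/2)/3) + 29 = (-1*11)*((1/2)*(1/3)) + 29 = -11*1/6 + 29 = -11/6 + 29 = 163/6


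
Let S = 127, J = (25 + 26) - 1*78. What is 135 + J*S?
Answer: -3294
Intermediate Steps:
J = -27 (J = 51 - 78 = -27)
135 + J*S = 135 - 27*127 = 135 - 3429 = -3294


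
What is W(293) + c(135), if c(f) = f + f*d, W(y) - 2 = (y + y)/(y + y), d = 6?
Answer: 948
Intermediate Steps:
W(y) = 3 (W(y) = 2 + (y + y)/(y + y) = 2 + (2*y)/((2*y)) = 2 + (2*y)*(1/(2*y)) = 2 + 1 = 3)
c(f) = 7*f (c(f) = f + f*6 = f + 6*f = 7*f)
W(293) + c(135) = 3 + 7*135 = 3 + 945 = 948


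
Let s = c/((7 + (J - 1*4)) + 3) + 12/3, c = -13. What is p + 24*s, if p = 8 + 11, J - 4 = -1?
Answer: 241/3 ≈ 80.333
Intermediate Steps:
J = 3 (J = 4 - 1 = 3)
p = 19
s = 23/9 (s = -13/((7 + (3 - 1*4)) + 3) + 12/3 = -13/((7 + (3 - 4)) + 3) + 12*(⅓) = -13/((7 - 1) + 3) + 4 = -13/(6 + 3) + 4 = -13/9 + 4 = 23/9 ≈ 2.5556)
p + 24*s = 19 + 24*(23/9) = 19 + 184/3 = 241/3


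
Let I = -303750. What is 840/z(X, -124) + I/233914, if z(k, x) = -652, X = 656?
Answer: -49316595/19063991 ≈ -2.5869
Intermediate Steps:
840/z(X, -124) + I/233914 = 840/(-652) - 303750/233914 = 840*(-1/652) - 303750*1/233914 = -210/163 - 151875/116957 = -49316595/19063991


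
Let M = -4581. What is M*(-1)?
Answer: 4581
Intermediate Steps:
M*(-1) = -4581*(-1) = 4581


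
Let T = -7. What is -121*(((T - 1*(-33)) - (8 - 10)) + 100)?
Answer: -15488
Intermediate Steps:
-121*(((T - 1*(-33)) - (8 - 10)) + 100) = -121*(((-7 - 1*(-33)) - (8 - 10)) + 100) = -121*(((-7 + 33) - 1*(-2)) + 100) = -121*((26 + 2) + 100) = -121*(28 + 100) = -121*128 = -15488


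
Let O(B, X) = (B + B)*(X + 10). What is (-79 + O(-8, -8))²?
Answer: 12321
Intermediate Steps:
O(B, X) = 2*B*(10 + X) (O(B, X) = (2*B)*(10 + X) = 2*B*(10 + X))
(-79 + O(-8, -8))² = (-79 + 2*(-8)*(10 - 8))² = (-79 + 2*(-8)*2)² = (-79 - 32)² = (-111)² = 12321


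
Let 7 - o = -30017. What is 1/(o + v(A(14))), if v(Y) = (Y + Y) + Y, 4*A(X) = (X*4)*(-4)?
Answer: 1/29856 ≈ 3.3494e-5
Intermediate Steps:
o = 30024 (o = 7 - 1*(-30017) = 7 + 30017 = 30024)
A(X) = -4*X (A(X) = ((X*4)*(-4))/4 = ((4*X)*(-4))/4 = (-16*X)/4 = -4*X)
v(Y) = 3*Y (v(Y) = 2*Y + Y = 3*Y)
1/(o + v(A(14))) = 1/(30024 + 3*(-4*14)) = 1/(30024 + 3*(-56)) = 1/(30024 - 168) = 1/29856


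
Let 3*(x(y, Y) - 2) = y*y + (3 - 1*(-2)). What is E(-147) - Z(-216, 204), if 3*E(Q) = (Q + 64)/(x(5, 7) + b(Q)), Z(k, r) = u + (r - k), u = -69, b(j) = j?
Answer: -142072/405 ≈ -350.79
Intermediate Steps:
Z(k, r) = -69 + r - k (Z(k, r) = -69 + (r - k) = -69 + r - k)
x(y, Y) = 11/3 + y**2/3 (x(y, Y) = 2 + (y*y + (3 - 1*(-2)))/3 = 2 + (y**2 + (3 + 2))/3 = 2 + (y**2 + 5)/3 = 2 + (5 + y**2)/3 = 2 + (5/3 + y**2/3) = 11/3 + y**2/3)
E(Q) = (64 + Q)/(3*(12 + Q)) (E(Q) = ((Q + 64)/((11/3 + (1/3)*5**2) + Q))/3 = ((64 + Q)/((11/3 + (1/3)*25) + Q))/3 = ((64 + Q)/((11/3 + 25/3) + Q))/3 = ((64 + Q)/(12 + Q))/3 = (64 + Q)/(3*(12 + Q)))
E(-147) - Z(-216, 204) = (64 - 147)/(3*(12 - 147)) - (-69 + 204 - 1*(-216)) = (1/3)*(-83)/(-135) - (-69 + 204 + 216) = (1/3)*(-1/135)*(-83) - 1*351 = 83/405 - 351 = -142072/405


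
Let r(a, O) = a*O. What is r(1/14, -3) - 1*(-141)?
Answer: 1971/14 ≈ 140.79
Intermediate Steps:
r(a, O) = O*a
r(1/14, -3) - 1*(-141) = -3/14 - 1*(-141) = -3*1/14 + 141 = -3/14 + 141 = 1971/14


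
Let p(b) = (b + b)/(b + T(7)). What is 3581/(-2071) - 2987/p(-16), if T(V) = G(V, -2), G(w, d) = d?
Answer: -55731989/33136 ≈ -1681.9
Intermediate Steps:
T(V) = -2
p(b) = 2*b/(-2 + b) (p(b) = (b + b)/(b - 2) = (2*b)/(-2 + b) = 2*b/(-2 + b))
3581/(-2071) - 2987/p(-16) = 3581/(-2071) - 2987/(2*(-16)/(-2 - 16)) = 3581*(-1/2071) - 2987/(2*(-16)/(-18)) = -3581/2071 - 2987/(2*(-16)*(-1/18)) = -3581/2071 - 2987/16/9 = -3581/2071 - 2987*9/16 = -3581/2071 - 26883/16 = -55731989/33136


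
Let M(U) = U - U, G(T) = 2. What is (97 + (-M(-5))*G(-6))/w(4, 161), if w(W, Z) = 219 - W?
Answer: 97/215 ≈ 0.45116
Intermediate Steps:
M(U) = 0
(97 + (-M(-5))*G(-6))/w(4, 161) = (97 - 1*0*2)/(219 - 1*4) = (97 + 0*2)/(219 - 4) = (97 + 0)/215 = 97*(1/215) = 97/215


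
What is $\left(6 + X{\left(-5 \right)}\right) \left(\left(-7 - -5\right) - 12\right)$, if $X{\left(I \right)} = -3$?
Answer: $-42$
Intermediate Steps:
$\left(6 + X{\left(-5 \right)}\right) \left(\left(-7 - -5\right) - 12\right) = \left(6 - 3\right) \left(\left(-7 - -5\right) - 12\right) = 3 \left(\left(-7 + 5\right) - 12\right) = 3 \left(-2 - 12\right) = 3 \left(-14\right) = -42$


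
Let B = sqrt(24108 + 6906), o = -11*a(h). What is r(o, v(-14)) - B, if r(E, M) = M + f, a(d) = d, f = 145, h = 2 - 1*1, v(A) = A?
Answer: 131 - 3*sqrt(3446) ≈ -45.108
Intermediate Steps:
h = 1 (h = 2 - 1 = 1)
o = -11 (o = -11*1 = -11)
B = 3*sqrt(3446) (B = sqrt(31014) = 3*sqrt(3446) ≈ 176.11)
r(E, M) = 145 + M (r(E, M) = M + 145 = 145 + M)
r(o, v(-14)) - B = (145 - 14) - 3*sqrt(3446) = 131 - 3*sqrt(3446)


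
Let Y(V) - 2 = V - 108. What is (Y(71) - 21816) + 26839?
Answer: 4988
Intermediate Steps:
Y(V) = -106 + V (Y(V) = 2 + (V - 108) = 2 + (-108 + V) = -106 + V)
(Y(71) - 21816) + 26839 = ((-106 + 71) - 21816) + 26839 = (-35 - 21816) + 26839 = -21851 + 26839 = 4988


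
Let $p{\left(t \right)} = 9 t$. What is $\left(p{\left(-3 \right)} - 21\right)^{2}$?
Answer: $2304$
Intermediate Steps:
$\left(p{\left(-3 \right)} - 21\right)^{2} = \left(9 \left(-3\right) - 21\right)^{2} = \left(-27 - 21\right)^{2} = \left(-48\right)^{2} = 2304$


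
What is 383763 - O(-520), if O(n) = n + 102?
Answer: 384181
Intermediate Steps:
O(n) = 102 + n
383763 - O(-520) = 383763 - (102 - 520) = 383763 - 1*(-418) = 383763 + 418 = 384181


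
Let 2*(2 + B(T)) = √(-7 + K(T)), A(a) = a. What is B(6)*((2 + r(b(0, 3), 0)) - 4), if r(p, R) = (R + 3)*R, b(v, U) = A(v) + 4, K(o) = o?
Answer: 4 - I ≈ 4.0 - 1.0*I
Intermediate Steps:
b(v, U) = 4 + v (b(v, U) = v + 4 = 4 + v)
r(p, R) = R*(3 + R) (r(p, R) = (3 + R)*R = R*(3 + R))
B(T) = -2 + √(-7 + T)/2
B(6)*((2 + r(b(0, 3), 0)) - 4) = (-2 + √(-7 + 6)/2)*((2 + 0*(3 + 0)) - 4) = (-2 + √(-1)/2)*((2 + 0*3) - 4) = (-2 + I/2)*((2 + 0) - 4) = (-2 + I/2)*(2 - 4) = (-2 + I/2)*(-2) = 4 - I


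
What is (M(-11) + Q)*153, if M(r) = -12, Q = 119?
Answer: 16371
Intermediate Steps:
(M(-11) + Q)*153 = (-12 + 119)*153 = 107*153 = 16371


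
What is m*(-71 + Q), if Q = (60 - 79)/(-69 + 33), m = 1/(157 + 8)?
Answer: -2537/5940 ≈ -0.42710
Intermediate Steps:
m = 1/165 ≈ 0.0060606
Q = 19/36 (Q = -19/(-36) = -19*(-1/36) = 19/36 ≈ 0.52778)
m*(-71 + Q) = (-71 + 19/36)/165 = (1/165)*(-2537/36) = -2537/5940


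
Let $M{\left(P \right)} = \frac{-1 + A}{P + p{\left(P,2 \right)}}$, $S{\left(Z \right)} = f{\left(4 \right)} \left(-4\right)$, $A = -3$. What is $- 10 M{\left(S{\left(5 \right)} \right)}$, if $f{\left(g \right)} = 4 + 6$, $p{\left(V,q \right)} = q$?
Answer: $- \frac{20}{19} \approx -1.0526$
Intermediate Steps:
$f{\left(g \right)} = 10$
$S{\left(Z \right)} = -40$ ($S{\left(Z \right)} = 10 \left(-4\right) = -40$)
$M{\left(P \right)} = - \frac{4}{2 + P}$ ($M{\left(P \right)} = \frac{-1 - 3}{P + 2} = \frac{1}{2 + P} \left(-4\right) = - \frac{4}{2 + P}$)
$- 10 M{\left(S{\left(5 \right)} \right)} = - 10 \left(- \frac{4}{2 - 40}\right) = - 10 \left(- \frac{4}{-38}\right) = - 10 \left(\left(-4\right) \left(- \frac{1}{38}\right)\right) = \left(-10\right) \frac{2}{19} = - \frac{20}{19}$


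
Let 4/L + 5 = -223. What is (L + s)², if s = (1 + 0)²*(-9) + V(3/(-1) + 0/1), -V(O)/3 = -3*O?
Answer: 4214809/3249 ≈ 1297.3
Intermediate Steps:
L = -1/57 (L = 4/(-5 - 223) = 4/(-228) = 4*(-1/228) = -1/57 ≈ -0.017544)
V(O) = 9*O (V(O) = -(-9)*O = 9*O)
s = -36 (s = (1 + 0)²*(-9) + 9*(3/(-1) + 0/1) = 1²*(-9) + 9*(3*(-1) + 0*1) = 1*(-9) + 9*(-3 + 0) = -9 + 9*(-3) = -9 - 27 = -36)
(L + s)² = (-1/57 - 36)² = (-2053/57)² = 4214809/3249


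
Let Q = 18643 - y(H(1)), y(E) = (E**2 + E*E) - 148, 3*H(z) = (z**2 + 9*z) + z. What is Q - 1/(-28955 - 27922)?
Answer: 3201739046/170631 ≈ 18764.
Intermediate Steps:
H(z) = z**2/3 + 10*z/3 (H(z) = ((z**2 + 9*z) + z)/3 = (z**2 + 10*z)/3 = z**2/3 + 10*z/3)
y(E) = -148 + 2*E**2 (y(E) = (E**2 + E**2) - 148 = 2*E**2 - 148 = -148 + 2*E**2)
Q = 168877/9 (Q = 18643 - (-148 + 2*((1/3)*1*(10 + 1))**2) = 18643 - (-148 + 2*((1/3)*1*11)**2) = 18643 - (-148 + 2*(11/3)**2) = 18643 - (-148 + 2*(121/9)) = 18643 - (-148 + 242/9) = 18643 - 1*(-1090/9) = 18643 + 1090/9 = 168877/9 ≈ 18764.)
Q - 1/(-28955 - 27922) = 168877/9 - 1/(-28955 - 27922) = 168877/9 - 1/(-56877) = 168877/9 - 1*(-1/56877) = 168877/9 + 1/56877 = 3201739046/170631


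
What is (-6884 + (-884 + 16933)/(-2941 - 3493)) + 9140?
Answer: 14499055/6434 ≈ 2253.5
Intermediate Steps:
(-6884 + (-884 + 16933)/(-2941 - 3493)) + 9140 = (-6884 + 16049/(-6434)) + 9140 = (-6884 + 16049*(-1/6434)) + 9140 = (-6884 - 16049/6434) + 9140 = -44307705/6434 + 9140 = 14499055/6434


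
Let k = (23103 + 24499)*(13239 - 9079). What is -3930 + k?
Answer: 198020390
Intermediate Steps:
k = 198024320 (k = 47602*4160 = 198024320)
-3930 + k = -3930 + 198024320 = 198020390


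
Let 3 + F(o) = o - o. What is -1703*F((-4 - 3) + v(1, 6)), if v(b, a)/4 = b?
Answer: 5109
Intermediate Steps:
v(b, a) = 4*b
F(o) = -3 (F(o) = -3 + (o - o) = -3 + 0 = -3)
-1703*F((-4 - 3) + v(1, 6)) = -1703*(-3) = 5109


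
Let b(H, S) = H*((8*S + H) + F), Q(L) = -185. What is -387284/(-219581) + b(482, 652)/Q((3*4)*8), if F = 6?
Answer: -603628544028/40622485 ≈ -14859.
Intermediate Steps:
b(H, S) = H*(6 + H + 8*S) (b(H, S) = H*((8*S + H) + 6) = H*((H + 8*S) + 6) = H*(6 + H + 8*S))
-387284/(-219581) + b(482, 652)/Q((3*4)*8) = -387284/(-219581) + (482*(6 + 482 + 8*652))/(-185) = -387284*(-1/219581) + (482*(6 + 482 + 5216))*(-1/185) = 387284/219581 + (482*5704)*(-1/185) = 387284/219581 + 2749328*(-1/185) = 387284/219581 - 2749328/185 = -603628544028/40622485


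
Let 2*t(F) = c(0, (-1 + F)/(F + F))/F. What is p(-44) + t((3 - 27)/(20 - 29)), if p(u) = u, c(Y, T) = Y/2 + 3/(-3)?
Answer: -707/16 ≈ -44.188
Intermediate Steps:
c(Y, T) = -1 + Y/2 (c(Y, T) = Y*(½) + 3*(-⅓) = Y/2 - 1 = -1 + Y/2)
t(F) = -1/(2*F) (t(F) = ((-1 + (½)*0)/F)/2 = ((-1 + 0)/F)/2 = (-1/F)/2 = -1/(2*F))
p(-44) + t((3 - 27)/(20 - 29)) = -44 - (20 - 29)/(3 - 27)/2 = -44 - 1/(2*((-24/(-9)))) = -44 - 1/(2*((-24*(-⅑)))) = -44 - 1/(2*8/3) = -44 - ½*3/8 = -44 - 3/16 = -707/16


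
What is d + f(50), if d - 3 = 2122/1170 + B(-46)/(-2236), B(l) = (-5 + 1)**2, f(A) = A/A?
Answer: 146063/25155 ≈ 5.8065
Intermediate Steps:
f(A) = 1
B(l) = 16 (B(l) = (-4)**2 = 16)
d = 120908/25155 (d = 3 + (2122/1170 + 16/(-2236)) = 3 + (2122*(1/1170) + 16*(-1/2236)) = 3 + (1061/585 - 4/559) = 3 + 45443/25155 = 120908/25155 ≈ 4.8065)
d + f(50) = 120908/25155 + 1 = 146063/25155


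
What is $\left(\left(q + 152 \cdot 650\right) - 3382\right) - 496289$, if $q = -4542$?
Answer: $-405413$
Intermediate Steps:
$\left(\left(q + 152 \cdot 650\right) - 3382\right) - 496289 = \left(\left(-4542 + 152 \cdot 650\right) - 3382\right) - 496289 = \left(\left(-4542 + 98800\right) - 3382\right) - 496289 = \left(94258 - 3382\right) - 496289 = 90876 - 496289 = -405413$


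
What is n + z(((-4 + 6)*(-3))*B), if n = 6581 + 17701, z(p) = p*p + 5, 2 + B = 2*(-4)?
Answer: 27887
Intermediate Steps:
B = -10 (B = -2 + 2*(-4) = -2 - 8 = -10)
z(p) = 5 + p² (z(p) = p² + 5 = 5 + p²)
n = 24282
n + z(((-4 + 6)*(-3))*B) = 24282 + (5 + (((-4 + 6)*(-3))*(-10))²) = 24282 + (5 + ((2*(-3))*(-10))²) = 24282 + (5 + (-6*(-10))²) = 24282 + (5 + 60²) = 24282 + (5 + 3600) = 24282 + 3605 = 27887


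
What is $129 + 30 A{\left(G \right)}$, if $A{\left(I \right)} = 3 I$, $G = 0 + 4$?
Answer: $489$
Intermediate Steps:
$G = 4$
$129 + 30 A{\left(G \right)} = 129 + 30 \cdot 3 \cdot 4 = 129 + 30 \cdot 12 = 129 + 360 = 489$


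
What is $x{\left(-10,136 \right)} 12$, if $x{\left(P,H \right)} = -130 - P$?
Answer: $-1440$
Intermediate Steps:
$x{\left(-10,136 \right)} 12 = \left(-130 - -10\right) 12 = \left(-130 + 10\right) 12 = \left(-120\right) 12 = -1440$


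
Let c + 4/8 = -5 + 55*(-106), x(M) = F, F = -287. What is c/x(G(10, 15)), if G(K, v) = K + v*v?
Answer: 11671/574 ≈ 20.333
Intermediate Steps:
G(K, v) = K + v²
x(M) = -287
c = -11671/2 (c = -½ + (-5 + 55*(-106)) = -½ + (-5 - 5830) = -½ - 5835 = -11671/2 ≈ -5835.5)
c/x(G(10, 15)) = -11671/2/(-287) = -11671/2*(-1/287) = 11671/574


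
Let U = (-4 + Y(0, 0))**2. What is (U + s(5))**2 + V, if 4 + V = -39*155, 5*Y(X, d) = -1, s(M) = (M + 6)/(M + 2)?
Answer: -173947581/30625 ≈ -5679.9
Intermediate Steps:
s(M) = (6 + M)/(2 + M)
Y(X, d) = -1/5 (Y(X, d) = (1/5)*(-1) = -1/5)
U = 441/25 (U = (-4 - 1/5)**2 = (-21/5)**2 = 441/25 ≈ 17.640)
V = -6049 (V = -4 - 39*155 = -4 - 6045 = -6049)
(U + s(5))**2 + V = (441/25 + (6 + 5)/(2 + 5))**2 - 6049 = (441/25 + 11/7)**2 - 6049 = (3362/175)**2 - 6049 = 11303044/30625 - 6049 = -173947581/30625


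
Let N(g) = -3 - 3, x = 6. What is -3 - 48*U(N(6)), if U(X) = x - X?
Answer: -579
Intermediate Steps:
N(g) = -6
U(X) = 6 - X
-3 - 48*U(N(6)) = -3 - 48*(6 - 1*(-6)) = -3 - 48*(6 + 6) = -3 - 48*12 = -3 - 576 = -579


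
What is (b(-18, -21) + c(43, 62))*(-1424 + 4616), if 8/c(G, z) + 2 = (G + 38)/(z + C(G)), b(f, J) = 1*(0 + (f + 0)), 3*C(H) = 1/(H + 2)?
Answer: -547408848/5807 ≈ -94267.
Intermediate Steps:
C(H) = 1/(3*(2 + H)) (C(H) = 1/(3*(H + 2)) = 1/(3*(2 + H)))
b(f, J) = f (b(f, J) = 1*(0 + f) = 1*f = f)
c(G, z) = 8/(-2 + (38 + G)/(z + 1/(3*(2 + G)))) (c(G, z) = 8/(-2 + (G + 38)/(z + 1/(3*(2 + G)))) = 8/(-2 + (38 + G)/(z + 1/(3*(2 + G)))))
(b(-18, -21) + c(43, 62))*(-1424 + 4616) = (-18 + 8*(1 + 3*62*(2 + 43))/(-2 + 3*(2 + 43)*(38 + 43 - 2*62)))*(-1424 + 4616) = (-18 + 8*(1 + 3*62*45)/(-2 + 3*45*(38 + 43 - 124)))*3192 = (-18 + 8*(1 + 8370)/(-2 + 3*45*(-43)))*3192 = (-18 + 8*8371/(-2 - 5805))*3192 = (-18 + 8*8371/(-5807))*3192 = (-18 + 8*(-1/5807)*8371)*3192 = (-18 - 66968/5807)*3192 = -171494/5807*3192 = -547408848/5807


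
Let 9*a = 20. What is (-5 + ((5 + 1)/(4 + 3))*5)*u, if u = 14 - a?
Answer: -530/63 ≈ -8.4127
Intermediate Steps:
a = 20/9 (a = (⅑)*20 = 20/9 ≈ 2.2222)
u = 106/9 (u = 14 - 1*20/9 = 14 - 20/9 = 106/9 ≈ 11.778)
(-5 + ((5 + 1)/(4 + 3))*5)*u = (-5 + ((5 + 1)/(4 + 3))*5)*(106/9) = (-5 + (6/7)*5)*(106/9) = (-5 + 30/7)*(106/9) = -5/7*106/9 = -530/63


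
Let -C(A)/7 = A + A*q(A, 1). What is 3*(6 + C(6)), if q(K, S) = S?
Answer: -234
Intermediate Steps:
C(A) = -14*A (C(A) = -7*(A + A*1) = -7*(A + A) = -14*A)
3*(6 + C(6)) = 3*(6 - 14*6) = 3*(6 - 84) = 3*(-78) = -234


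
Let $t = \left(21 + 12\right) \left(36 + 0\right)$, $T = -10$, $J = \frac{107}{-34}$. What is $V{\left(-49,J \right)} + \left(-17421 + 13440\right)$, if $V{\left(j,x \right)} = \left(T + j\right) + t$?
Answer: $-2852$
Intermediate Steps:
$J = - \frac{107}{34}$ ($J = 107 \left(- \frac{1}{34}\right) = - \frac{107}{34} \approx -3.1471$)
$t = 1188$ ($t = 33 \cdot 36 = 1188$)
$V{\left(j,x \right)} = 1178 + j$ ($V{\left(j,x \right)} = \left(-10 + j\right) + 1188 = 1178 + j$)
$V{\left(-49,J \right)} + \left(-17421 + 13440\right) = \left(1178 - 49\right) + \left(-17421 + 13440\right) = 1129 - 3981 = -2852$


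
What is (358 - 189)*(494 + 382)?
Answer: 148044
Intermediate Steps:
(358 - 189)*(494 + 382) = 169*876 = 148044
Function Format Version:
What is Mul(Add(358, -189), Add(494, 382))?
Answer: 148044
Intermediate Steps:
Mul(Add(358, -189), Add(494, 382)) = Mul(169, 876) = 148044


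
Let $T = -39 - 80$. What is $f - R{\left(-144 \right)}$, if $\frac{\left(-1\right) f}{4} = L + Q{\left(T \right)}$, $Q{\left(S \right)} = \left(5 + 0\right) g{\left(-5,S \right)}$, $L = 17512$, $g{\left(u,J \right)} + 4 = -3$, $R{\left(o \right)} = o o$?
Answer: $-90644$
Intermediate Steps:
$R{\left(o \right)} = o^{2}$
$g{\left(u,J \right)} = -7$ ($g{\left(u,J \right)} = -4 - 3 = -7$)
$T = -119$ ($T = -39 - 80 = -119$)
$Q{\left(S \right)} = -35$ ($Q{\left(S \right)} = \left(5 + 0\right) \left(-7\right) = 5 \left(-7\right) = -35$)
$f = -69908$ ($f = - 4 \left(17512 - 35\right) = \left(-4\right) 17477 = -69908$)
$f - R{\left(-144 \right)} = -69908 - \left(-144\right)^{2} = -69908 - 20736 = -90644$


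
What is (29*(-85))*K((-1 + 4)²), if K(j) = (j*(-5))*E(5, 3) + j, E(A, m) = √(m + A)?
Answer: -22185 + 221850*√2 ≈ 2.9156e+5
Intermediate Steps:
E(A, m) = √(A + m)
K(j) = j - 10*j*√2 (K(j) = (j*(-5))*√(5 + 3) + j = (-5*j)*√8 + j = (-5*j)*(2*√2) + j = -10*j*√2 + j = j - 10*j*√2)
(29*(-85))*K((-1 + 4)²) = (29*(-85))*((-1 + 4)²*(1 - 10*√2)) = -2465*3²*(1 - 10*√2) = -22185*(1 - 10*√2) = -2465*(9 - 90*√2) = -22185 + 221850*√2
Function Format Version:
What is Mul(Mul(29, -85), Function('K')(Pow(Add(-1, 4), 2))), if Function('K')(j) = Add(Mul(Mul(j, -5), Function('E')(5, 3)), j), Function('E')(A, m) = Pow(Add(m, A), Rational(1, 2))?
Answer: Add(-22185, Mul(221850, Pow(2, Rational(1, 2)))) ≈ 2.9156e+5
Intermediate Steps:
Function('E')(A, m) = Pow(Add(A, m), Rational(1, 2))
Function('K')(j) = Add(j, Mul(-10, j, Pow(2, Rational(1, 2)))) (Function('K')(j) = Add(Mul(Mul(j, -5), Pow(Add(5, 3), Rational(1, 2))), j) = Add(Mul(Mul(-5, j), Pow(8, Rational(1, 2))), j) = Add(Mul(Mul(-5, j), Mul(2, Pow(2, Rational(1, 2)))), j) = Add(Mul(-10, j, Pow(2, Rational(1, 2))), j) = Add(j, Mul(-10, j, Pow(2, Rational(1, 2)))))
Mul(Mul(29, -85), Function('K')(Pow(Add(-1, 4), 2))) = Mul(Mul(29, -85), Mul(Pow(Add(-1, 4), 2), Add(1, Mul(-10, Pow(2, Rational(1, 2)))))) = Mul(-2465, Mul(Pow(3, 2), Add(1, Mul(-10, Pow(2, Rational(1, 2)))))) = Mul(-2465, Mul(9, Add(1, Mul(-10, Pow(2, Rational(1, 2)))))) = Mul(-2465, Add(9, Mul(-90, Pow(2, Rational(1, 2))))) = Add(-22185, Mul(221850, Pow(2, Rational(1, 2))))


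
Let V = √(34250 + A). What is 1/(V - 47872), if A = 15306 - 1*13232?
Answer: -11968/572923015 - 3*√1009/1145846030 ≈ -2.0973e-5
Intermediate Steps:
A = 2074 (A = 15306 - 13232 = 2074)
V = 6*√1009 (V = √(34250 + 2074) = √36324 = 6*√1009 ≈ 190.59)
1/(V - 47872) = 1/(6*√1009 - 47872) = 1/(-47872 + 6*√1009)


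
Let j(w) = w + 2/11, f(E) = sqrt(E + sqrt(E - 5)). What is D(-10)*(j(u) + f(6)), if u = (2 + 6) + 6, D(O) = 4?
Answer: 624/11 + 4*sqrt(7) ≈ 67.310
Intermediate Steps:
f(E) = sqrt(E + sqrt(-5 + E))
u = 14 (u = 8 + 6 = 14)
j(w) = 2/11 + w (j(w) = w + 2*(1/11) = w + 2/11 = 2/11 + w)
D(-10)*(j(u) + f(6)) = 4*((2/11 + 14) + sqrt(6 + sqrt(-5 + 6))) = 4*(156/11 + sqrt(6 + sqrt(1))) = 4*(156/11 + sqrt(6 + 1)) = 4*(156/11 + sqrt(7)) = 624/11 + 4*sqrt(7)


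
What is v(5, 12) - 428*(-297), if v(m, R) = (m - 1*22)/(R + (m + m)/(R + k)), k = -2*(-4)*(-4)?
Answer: 2923634/23 ≈ 1.2711e+5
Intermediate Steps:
k = -32 (k = 8*(-4) = -32)
v(m, R) = (-22 + m)/(R + 2*m/(-32 + R)) (v(m, R) = (m - 1*22)/(R + (m + m)/(R - 32)) = (m - 22)/(R + (2*m)/(-32 + R)) = (-22 + m)/(R + 2*m/(-32 + R)))
v(5, 12) - 428*(-297) = (704 - 32*5 - 22*12 + 12*5)/(12**2 - 32*12 + 2*5) - 428*(-297) = (704 - 160 - 264 + 60)/(144 - 384 + 10) + 127116 = 340/(-230) + 127116 = -1/230*340 + 127116 = -34/23 + 127116 = 2923634/23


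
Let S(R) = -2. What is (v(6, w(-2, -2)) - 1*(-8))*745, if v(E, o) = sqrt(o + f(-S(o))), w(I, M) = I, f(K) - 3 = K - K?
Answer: 6705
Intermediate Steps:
f(K) = 3 (f(K) = 3 + (K - K) = 3 + 0 = 3)
v(E, o) = sqrt(3 + o) (v(E, o) = sqrt(o + 3) = sqrt(3 + o))
(v(6, w(-2, -2)) - 1*(-8))*745 = (sqrt(3 - 2) - 1*(-8))*745 = (sqrt(1) + 8)*745 = (1 + 8)*745 = 9*745 = 6705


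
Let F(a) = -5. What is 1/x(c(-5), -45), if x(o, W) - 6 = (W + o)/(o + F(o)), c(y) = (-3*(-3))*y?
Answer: 5/39 ≈ 0.12821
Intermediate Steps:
c(y) = 9*y
x(o, W) = 6 + (W + o)/(-5 + o) (x(o, W) = 6 + (W + o)/(o - 5) = 6 + (W + o)/(-5 + o))
1/x(c(-5), -45) = 1/((-30 - 45 + 7*(9*(-5)))/(-5 + 9*(-5))) = 1/((-30 - 45 + 7*(-45))/(-5 - 45)) = 1/((-30 - 45 - 315)/(-50)) = 1/(-1/50*(-390)) = 1/(39/5) = 5/39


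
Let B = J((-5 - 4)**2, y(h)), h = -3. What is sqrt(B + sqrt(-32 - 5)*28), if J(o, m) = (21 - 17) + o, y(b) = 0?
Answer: sqrt(85 + 28*I*sqrt(37)) ≈ 11.733 + 7.2577*I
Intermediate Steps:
J(o, m) = 4 + o
B = 85 (B = 4 + (-5 - 4)**2 = 4 + (-9)**2 = 4 + 81 = 85)
sqrt(B + sqrt(-32 - 5)*28) = sqrt(85 + sqrt(-32 - 5)*28) = sqrt(85 + sqrt(-37)*28) = sqrt(85 + (I*sqrt(37))*28) = sqrt(85 + 28*I*sqrt(37))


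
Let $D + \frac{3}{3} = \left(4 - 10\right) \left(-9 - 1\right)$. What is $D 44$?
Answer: $2596$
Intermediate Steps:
$D = 59$ ($D = -1 + \left(4 - 10\right) \left(-9 - 1\right) = -1 - -60 = -1 + 60 = 59$)
$D 44 = 59 \cdot 44 = 2596$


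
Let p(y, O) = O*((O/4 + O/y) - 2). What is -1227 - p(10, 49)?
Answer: -39387/20 ≈ -1969.3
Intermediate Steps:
p(y, O) = O*(-2 + O/4 + O/y) (p(y, O) = O*((O*(1/4) + O/y) - 2) = O*((O/4 + O/y) - 2) = O*(-2 + O/4 + O/y))
-1227 - p(10, 49) = -1227 - 49*(4*49 + 10*(-8 + 49))/(4*10) = -1227 - 49*(196 + 10*41)/(4*10) = -1227 - 49*(196 + 410)/(4*10) = -1227 - 49*606/(4*10) = -1227 - 1*14847/20 = -1227 - 14847/20 = -39387/20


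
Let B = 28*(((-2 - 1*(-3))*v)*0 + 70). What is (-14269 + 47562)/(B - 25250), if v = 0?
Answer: -33293/23290 ≈ -1.4295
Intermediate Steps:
B = 1960 (B = 28*(((-2 - 1*(-3))*0)*0 + 70) = 28*(((-2 + 3)*0)*0 + 70) = 28*((1*0)*0 + 70) = 28*(0*0 + 70) = 28*(0 + 70) = 28*70 = 1960)
(-14269 + 47562)/(B - 25250) = (-14269 + 47562)/(1960 - 25250) = 33293/(-23290) = 33293*(-1/23290) = -33293/23290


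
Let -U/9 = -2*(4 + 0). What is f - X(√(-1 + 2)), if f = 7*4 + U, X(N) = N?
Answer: 99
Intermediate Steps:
U = 72 (U = -(-18)*(4 + 0) = -(-18)*4 = -9*(-8) = 72)
f = 100 (f = 7*4 + 72 = 28 + 72 = 100)
f - X(√(-1 + 2)) = 100 - √(-1 + 2) = 100 - √1 = 100 - 1*1 = 100 - 1 = 99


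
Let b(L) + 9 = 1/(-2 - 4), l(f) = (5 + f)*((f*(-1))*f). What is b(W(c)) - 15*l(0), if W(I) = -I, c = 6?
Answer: -55/6 ≈ -9.1667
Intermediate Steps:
l(f) = -f²*(5 + f) (l(f) = (5 + f)*((-f)*f) = (5 + f)*(-f²) = -f²*(5 + f))
b(L) = -55/6 (b(L) = -9 + 1/(-2 - 4) = -9 + 1/(-6) = -9 - ⅙ = -55/6)
b(W(c)) - 15*l(0) = -55/6 - 15*0²*(-5 - 1*0) = -55/6 - 0*(-5 + 0) = -55/6 - 0*(-5) = -55/6 - 15*0 = -55/6 + 0 = -55/6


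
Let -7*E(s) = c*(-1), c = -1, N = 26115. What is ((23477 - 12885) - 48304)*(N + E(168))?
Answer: -6893904448/7 ≈ -9.8484e+8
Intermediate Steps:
E(s) = -1/7 (E(s) = -(-1)*(-1)/7 = -1/7*1 = -1/7)
((23477 - 12885) - 48304)*(N + E(168)) = ((23477 - 12885) - 48304)*(26115 - 1/7) = (10592 - 48304)*(182804/7) = -37712*182804/7 = -6893904448/7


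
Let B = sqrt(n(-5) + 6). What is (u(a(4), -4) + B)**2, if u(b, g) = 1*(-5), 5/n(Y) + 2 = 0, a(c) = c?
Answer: (10 - sqrt(14))**2/4 ≈ 9.7917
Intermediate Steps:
n(Y) = -5/2 (n(Y) = 5/(-2 + 0) = 5/(-2) = 5*(-1/2) = -5/2)
u(b, g) = -5
B = sqrt(14)/2 (B = sqrt(-5/2 + 6) = sqrt(7/2) = sqrt(14)/2 ≈ 1.8708)
(u(a(4), -4) + B)**2 = (-5 + sqrt(14)/2)**2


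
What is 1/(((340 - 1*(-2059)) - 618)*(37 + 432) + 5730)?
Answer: 1/841019 ≈ 1.1890e-6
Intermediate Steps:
1/(((340 - 1*(-2059)) - 618)*(37 + 432) + 5730) = 1/(((340 + 2059) - 618)*469 + 5730) = 1/((2399 - 618)*469 + 5730) = 1/(1781*469 + 5730) = 1/(835289 + 5730) = 1/841019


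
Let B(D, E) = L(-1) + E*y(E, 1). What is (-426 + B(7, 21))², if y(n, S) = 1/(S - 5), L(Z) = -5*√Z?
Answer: 2975225/16 + 8625*I/2 ≈ 1.8595e+5 + 4312.5*I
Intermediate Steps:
y(n, S) = 1/(-5 + S)
B(D, E) = -5*I - E/4 (B(D, E) = -5*I + E/(-5 + 1) = -5*I + E/(-4) = -5*I + E*(-¼) = -5*I - E/4)
(-426 + B(7, 21))² = (-426 + (-5*I - ¼*21))² = (-426 + (-5*I - 21/4))² = (-426 + (-21/4 - 5*I))² = (-1725/4 - 5*I)²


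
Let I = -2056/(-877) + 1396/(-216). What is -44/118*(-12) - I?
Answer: 24010403/2794122 ≈ 8.5932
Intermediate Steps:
I = -195049/47358 (I = -2056*(-1/877) + 1396*(-1/216) = 2056/877 - 349/54 = -195049/47358 ≈ -4.1186)
-44/118*(-12) - I = -44/118*(-12) - 1*(-195049/47358) = -44*1/118*(-12) + 195049/47358 = -22/59*(-12) + 195049/47358 = 264/59 + 195049/47358 = 24010403/2794122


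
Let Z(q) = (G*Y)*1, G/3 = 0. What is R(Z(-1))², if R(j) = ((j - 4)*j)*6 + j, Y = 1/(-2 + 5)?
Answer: 0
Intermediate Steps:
G = 0 (G = 3*0 = 0)
Y = ⅓ (Y = 1/3 = ⅓ ≈ 0.33333)
Z(q) = 0 (Z(q) = (0*(⅓))*1 = 0*1 = 0)
R(j) = j + 6*j*(-4 + j) (R(j) = ((-4 + j)*j)*6 + j = (j*(-4 + j))*6 + j = 6*j*(-4 + j) + j = j + 6*j*(-4 + j))
R(Z(-1))² = (0*(-23 + 6*0))² = (0*(-23 + 0))² = (0*(-23))² = 0² = 0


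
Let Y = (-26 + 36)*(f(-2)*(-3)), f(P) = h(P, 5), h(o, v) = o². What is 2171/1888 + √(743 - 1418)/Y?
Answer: 2171/1888 - I*√3/8 ≈ 1.1499 - 0.21651*I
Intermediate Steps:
f(P) = P²
Y = -120 (Y = (-26 + 36)*((-2)²*(-3)) = 10*(4*(-3)) = 10*(-12) = -120)
2171/1888 + √(743 - 1418)/Y = 2171/1888 + √(743 - 1418)/(-120) = 2171*(1/1888) + √(-675)*(-1/120) = 2171/1888 + (15*I*√3)*(-1/120) = 2171/1888 - I*√3/8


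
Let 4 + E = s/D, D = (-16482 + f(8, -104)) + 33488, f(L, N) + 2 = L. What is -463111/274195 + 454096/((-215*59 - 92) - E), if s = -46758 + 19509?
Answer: -2218797376613637/59573532468265 ≈ -37.245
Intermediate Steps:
s = -27249
f(L, N) = -2 + L
D = 17012 (D = (-16482 + (-2 + 8)) + 33488 = (-16482 + 6) + 33488 = -16476 + 33488 = 17012)
E = -95297/17012 (E = -4 - 27249/17012 = -95297/17012 ≈ -5.6018)
-463111/274195 + 454096/((-215*59 - 92) - E) = -463111/274195 + 454096/((-215*59 - 92) - 1*(-95297/17012)) = -463111*1/274195 + 454096/((-12685 - 92) + 95297/17012) = -463111/274195 + 454096/(-12777 + 95297/17012) = -463111/274195 + 454096/(-217267027/17012) = -463111/274195 + 454096*(-17012/217267027) = -463111/274195 - 7725081152/217267027 = -2218797376613637/59573532468265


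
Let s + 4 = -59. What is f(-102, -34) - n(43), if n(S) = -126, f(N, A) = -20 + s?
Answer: 43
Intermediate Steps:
s = -63 (s = -4 - 59 = -63)
f(N, A) = -83 (f(N, A) = -20 - 63 = -83)
f(-102, -34) - n(43) = -83 - 1*(-126) = -83 + 126 = 43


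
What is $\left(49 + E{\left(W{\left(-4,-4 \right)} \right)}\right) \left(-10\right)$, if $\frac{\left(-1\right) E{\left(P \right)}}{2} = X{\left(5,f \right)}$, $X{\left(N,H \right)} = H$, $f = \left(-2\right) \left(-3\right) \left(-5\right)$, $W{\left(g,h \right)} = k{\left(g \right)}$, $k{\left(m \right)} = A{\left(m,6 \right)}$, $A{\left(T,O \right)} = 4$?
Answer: $-1090$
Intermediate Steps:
$k{\left(m \right)} = 4$
$W{\left(g,h \right)} = 4$
$f = -30$ ($f = 6 \left(-5\right) = -30$)
$E{\left(P \right)} = 60$ ($E{\left(P \right)} = \left(-2\right) \left(-30\right) = 60$)
$\left(49 + E{\left(W{\left(-4,-4 \right)} \right)}\right) \left(-10\right) = \left(49 + 60\right) \left(-10\right) = 109 \left(-10\right) = -1090$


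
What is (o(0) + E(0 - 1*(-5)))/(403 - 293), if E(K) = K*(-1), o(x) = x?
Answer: -1/22 ≈ -0.045455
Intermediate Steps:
E(K) = -K
(o(0) + E(0 - 1*(-5)))/(403 - 293) = (0 - (0 - 1*(-5)))/(403 - 293) = (0 - (0 + 5))/110 = (0 - 1*5)*(1/110) = (0 - 5)*(1/110) = -5*1/110 = -1/22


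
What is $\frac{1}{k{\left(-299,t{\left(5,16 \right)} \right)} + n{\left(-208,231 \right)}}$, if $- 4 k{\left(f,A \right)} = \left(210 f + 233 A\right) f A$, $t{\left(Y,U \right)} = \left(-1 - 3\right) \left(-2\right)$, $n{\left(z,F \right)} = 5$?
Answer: $- \frac{1}{36433743} \approx -2.7447 \cdot 10^{-8}$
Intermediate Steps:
$t{\left(Y,U \right)} = 8$ ($t{\left(Y,U \right)} = \left(-1 - 3\right) \left(-2\right) = \left(-4\right) \left(-2\right) = 8$)
$k{\left(f,A \right)} = - \frac{A f \left(210 f + 233 A\right)}{4}$ ($k{\left(f,A \right)} = - \frac{\left(210 f + 233 A\right) f A}{4} = - \frac{f \left(210 f + 233 A\right) A}{4} = - \frac{A f \left(210 f + 233 A\right)}{4}$)
$\frac{1}{k{\left(-299,t{\left(5,16 \right)} \right)} + n{\left(-208,231 \right)}} = \frac{1}{\left(- \frac{1}{4}\right) 8 \left(-299\right) \left(210 \left(-299\right) + 233 \cdot 8\right) + 5} = \frac{1}{\left(- \frac{1}{4}\right) 8 \left(-299\right) \left(-62790 + 1864\right) + 5} = \frac{1}{\left(- \frac{1}{4}\right) 8 \left(-299\right) \left(-60926\right) + 5} = \frac{1}{-36433748 + 5} = \frac{1}{-36433743} = - \frac{1}{36433743}$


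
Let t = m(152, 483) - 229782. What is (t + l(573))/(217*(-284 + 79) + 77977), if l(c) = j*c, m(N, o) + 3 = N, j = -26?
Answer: -244531/33492 ≈ -7.3012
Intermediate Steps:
m(N, o) = -3 + N
l(c) = -26*c
t = -229633 (t = (-3 + 152) - 229782 = 149 - 229782 = -229633)
(t + l(573))/(217*(-284 + 79) + 77977) = (-229633 - 26*573)/(217*(-284 + 79) + 77977) = (-229633 - 14898)/(217*(-205) + 77977) = -244531/(-44485 + 77977) = -244531/33492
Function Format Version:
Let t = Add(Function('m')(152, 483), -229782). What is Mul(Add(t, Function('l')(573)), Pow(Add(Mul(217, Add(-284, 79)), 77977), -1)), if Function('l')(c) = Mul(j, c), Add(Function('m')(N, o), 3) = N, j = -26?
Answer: Rational(-244531, 33492) ≈ -7.3012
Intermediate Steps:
Function('m')(N, o) = Add(-3, N)
Function('l')(c) = Mul(-26, c)
t = -229633 (t = Add(Add(-3, 152), -229782) = Add(149, -229782) = -229633)
Mul(Add(t, Function('l')(573)), Pow(Add(Mul(217, Add(-284, 79)), 77977), -1)) = Mul(Add(-229633, Mul(-26, 573)), Pow(Add(Mul(217, Add(-284, 79)), 77977), -1)) = Mul(Add(-229633, -14898), Pow(Add(Mul(217, -205), 77977), -1)) = Mul(-244531, Pow(Add(-44485, 77977), -1)) = Mul(-244531, Pow(33492, -1)) = Mul(-244531, Rational(1, 33492)) = Rational(-244531, 33492)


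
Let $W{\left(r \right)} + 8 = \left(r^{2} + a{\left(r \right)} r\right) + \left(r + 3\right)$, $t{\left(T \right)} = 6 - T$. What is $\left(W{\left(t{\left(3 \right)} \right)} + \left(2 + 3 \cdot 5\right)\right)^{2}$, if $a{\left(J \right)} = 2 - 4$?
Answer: $324$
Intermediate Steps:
$a{\left(J \right)} = -2$ ($a{\left(J \right)} = 2 - 4 = -2$)
$W{\left(r \right)} = -5 + r^{2} - r$ ($W{\left(r \right)} = -8 + \left(\left(r^{2} - 2 r\right) + \left(r + 3\right)\right) = -8 + \left(\left(r^{2} - 2 r\right) + \left(3 + r\right)\right) = -8 + \left(3 + r^{2} - r\right) = -5 + r^{2} - r$)
$\left(W{\left(t{\left(3 \right)} \right)} + \left(2 + 3 \cdot 5\right)\right)^{2} = \left(\left(-5 + \left(6 - 3\right)^{2} - \left(6 - 3\right)\right) + \left(2 + 3 \cdot 5\right)\right)^{2} = \left(\left(-5 + \left(6 - 3\right)^{2} - \left(6 - 3\right)\right) + \left(2 + 15\right)\right)^{2} = \left(\left(-5 + 3^{2} - 3\right) + 17\right)^{2} = \left(\left(-5 + 9 - 3\right) + 17\right)^{2} = \left(1 + 17\right)^{2} = 18^{2} = 324$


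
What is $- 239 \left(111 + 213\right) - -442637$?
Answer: $365201$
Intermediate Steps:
$- 239 \left(111 + 213\right) - -442637 = \left(-239\right) 324 + 442637 = -77436 + 442637 = 365201$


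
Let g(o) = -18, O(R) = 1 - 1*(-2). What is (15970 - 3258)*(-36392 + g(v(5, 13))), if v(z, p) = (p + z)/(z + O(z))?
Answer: -462843920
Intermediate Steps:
O(R) = 3 (O(R) = 1 + 2 = 3)
v(z, p) = (p + z)/(3 + z) (v(z, p) = (p + z)/(z + 3) = (p + z)/(3 + z))
(15970 - 3258)*(-36392 + g(v(5, 13))) = (15970 - 3258)*(-36392 - 18) = 12712*(-36410) = -462843920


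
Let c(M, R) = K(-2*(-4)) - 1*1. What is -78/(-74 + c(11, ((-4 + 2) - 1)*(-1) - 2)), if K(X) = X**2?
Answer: 78/11 ≈ 7.0909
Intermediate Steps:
c(M, R) = 63 (c(M, R) = (-2*(-4))**2 - 1*1 = 8**2 - 1 = 64 - 1 = 63)
-78/(-74 + c(11, ((-4 + 2) - 1)*(-1) - 2)) = -78/(-74 + 63) = -78/(-11) = -1/11*(-78) = 78/11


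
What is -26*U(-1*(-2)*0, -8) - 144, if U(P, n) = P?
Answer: -144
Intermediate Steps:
-26*U(-1*(-2)*0, -8) - 144 = -26*(-1*(-2))*0 - 144 = -52*0 - 144 = -26*0 - 144 = 0 - 144 = -144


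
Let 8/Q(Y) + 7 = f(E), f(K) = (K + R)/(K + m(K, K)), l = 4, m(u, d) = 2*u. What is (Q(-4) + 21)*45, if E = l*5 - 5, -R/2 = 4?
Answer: 68715/77 ≈ 892.40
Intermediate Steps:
R = -8 (R = -2*4 = -8)
E = 15 (E = 4*5 - 5 = 20 - 5 = 15)
f(K) = (-8 + K)/(3*K) (f(K) = (K - 8)/(K + 2*K) = (-8 + K)/((3*K)) = (-8 + K)*(1/(3*K)) = (-8 + K)/(3*K))
Q(Y) = -90/77 (Q(Y) = 8/(-7 + (⅓)*(-8 + 15)/15) = 8/(-7 + (⅓)*(1/15)*7) = 8/(-7 + 7/45) = 8/(-308/45) = 8*(-45/308) = -90/77)
(Q(-4) + 21)*45 = (-90/77 + 21)*45 = (1527/77)*45 = 68715/77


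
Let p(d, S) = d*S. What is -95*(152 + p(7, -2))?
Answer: -13110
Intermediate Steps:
p(d, S) = S*d
-95*(152 + p(7, -2)) = -95*(152 - 2*7) = -95*(152 - 14) = -95*138 = -13110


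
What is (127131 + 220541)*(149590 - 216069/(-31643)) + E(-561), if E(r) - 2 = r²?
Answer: 1645782276431897/31643 ≈ 5.2011e+10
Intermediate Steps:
E(r) = 2 + r²
(127131 + 220541)*(149590 - 216069/(-31643)) + E(-561) = (127131 + 220541)*(149590 - 216069/(-31643)) + (2 + (-561)²) = 347672*(149590 - 216069*(-1/31643)) + (2 + 314721) = 347672*(149590 + 216069/31643) + 314723 = 347672*(4733692439/31643) + 314723 = 1645772317652008/31643 + 314723 = 1645782276431897/31643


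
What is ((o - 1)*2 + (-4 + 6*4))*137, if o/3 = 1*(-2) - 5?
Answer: -3288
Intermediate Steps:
o = -21 (o = 3*(1*(-2) - 5) = 3*(-2 - 5) = 3*(-7) = -21)
((o - 1)*2 + (-4 + 6*4))*137 = ((-21 - 1)*2 + (-4 + 6*4))*137 = (-22*2 + (-4 + 24))*137 = (-44 + 20)*137 = -24*137 = -3288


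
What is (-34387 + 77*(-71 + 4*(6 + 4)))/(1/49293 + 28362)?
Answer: -1812700782/1398048067 ≈ -1.2966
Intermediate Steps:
(-34387 + 77*(-71 + 4*(6 + 4)))/(1/49293 + 28362) = (-34387 + 77*(-71 + 4*10))/(1/49293 + 28362) = (-34387 + 77*(-71 + 40))/(1398048067/49293) = (-34387 + 77*(-31))*(49293/1398048067) = (-34387 - 2387)*(49293/1398048067) = -36774*49293/1398048067 = -1812700782/1398048067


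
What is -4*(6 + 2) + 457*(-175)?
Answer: -80007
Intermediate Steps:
-4*(6 + 2) + 457*(-175) = -4*8 - 79975 = -32 - 79975 = -80007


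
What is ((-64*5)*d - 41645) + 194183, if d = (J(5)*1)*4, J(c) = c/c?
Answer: 151258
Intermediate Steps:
J(c) = 1
d = 4 (d = (1*1)*4 = 1*4 = 4)
((-64*5)*d - 41645) + 194183 = (-64*5*4 - 41645) + 194183 = (-320*4 - 41645) + 194183 = (-1280 - 41645) + 194183 = -42925 + 194183 = 151258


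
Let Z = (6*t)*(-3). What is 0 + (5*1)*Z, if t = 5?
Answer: -450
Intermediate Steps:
Z = -90 (Z = (6*5)*(-3) = 30*(-3) = -90)
0 + (5*1)*Z = 0 + (5*1)*(-90) = 0 + 5*(-90) = 0 - 450 = -450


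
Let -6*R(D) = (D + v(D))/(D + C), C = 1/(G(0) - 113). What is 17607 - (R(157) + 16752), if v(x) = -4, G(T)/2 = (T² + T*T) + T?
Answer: 30341163/35480 ≈ 855.16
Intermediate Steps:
G(T) = 2*T + 4*T² (G(T) = 2*((T² + T*T) + T) = 2*((T² + T²) + T) = 2*(2*T² + T) = 2*(T + 2*T²) = 2*T + 4*T²)
C = -1/113 (C = 1/(2*0*(1 + 2*0) - 113) = 1/(2*0*(1 + 0) - 113) = 1/(2*0*1 - 113) = 1/(0 - 113) = 1/(-113) = -1/113 ≈ -0.0088496)
R(D) = -(-4 + D)/(6*(-1/113 + D)) (R(D) = -(D - 4)/(6*(D - 1/113)) = -(-4 + D)/(6*(-1/113 + D)))
17607 - (R(157) + 16752) = 17607 - (113*(4 - 1*157)/(6*(-1 + 113*157)) + 16752) = 17607 - (113*(4 - 157)/(6*(-1 + 17741)) + 16752) = 17607 - ((113/6)*(-153)/17740 + 16752) = 17607 - ((113/6)*(1/17740)*(-153) + 16752) = 17607 - (-5763/35480 + 16752) = 17607 - 1*594355197/35480 = 17607 - 594355197/35480 = 30341163/35480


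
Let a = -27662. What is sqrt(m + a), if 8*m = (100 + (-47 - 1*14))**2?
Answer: 5*I*sqrt(17582)/4 ≈ 165.75*I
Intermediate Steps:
m = 1521/8 (m = (100 + (-47 - 1*14))**2/8 = (100 + (-47 - 14))**2/8 = (100 - 61)**2/8 = (1/8)*39**2 = (1/8)*1521 = 1521/8 ≈ 190.13)
sqrt(m + a) = sqrt(1521/8 - 27662) = sqrt(-219775/8) = 5*I*sqrt(17582)/4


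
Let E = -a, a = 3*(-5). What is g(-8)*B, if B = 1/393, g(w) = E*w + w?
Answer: -128/393 ≈ -0.32570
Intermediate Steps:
a = -15
E = 15 (E = -1*(-15) = 15)
g(w) = 16*w (g(w) = 15*w + w = 16*w)
B = 1/393 ≈ 0.0025445
g(-8)*B = (16*(-8))*(1/393) = -128*1/393 = -128/393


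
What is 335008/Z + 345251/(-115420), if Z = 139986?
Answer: -4831841563/8078592060 ≈ -0.59810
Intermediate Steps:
335008/Z + 345251/(-115420) = 335008/139986 + 345251/(-115420) = 335008*(1/139986) + 345251*(-1/115420) = 167504/69993 - 345251/115420 = -4831841563/8078592060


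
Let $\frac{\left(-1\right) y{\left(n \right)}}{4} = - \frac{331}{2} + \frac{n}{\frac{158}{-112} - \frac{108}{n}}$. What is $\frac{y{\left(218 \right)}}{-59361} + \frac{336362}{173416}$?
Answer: $\frac{38342464386157}{19962067065460} \approx 1.9208$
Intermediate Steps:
$y{\left(n \right)} = 662 - \frac{4 n}{- \frac{79}{56} - \frac{108}{n}}$ ($y{\left(n \right)} = - 4 \left(- \frac{331}{2} + \frac{n}{\frac{158}{-112} - \frac{108}{n}}\right) = - 4 \left(\left(-331\right) \frac{1}{2} + \frac{n}{158 \left(- \frac{1}{112}\right) - \frac{108}{n}}\right) = - 4 \left(- \frac{331}{2} + \frac{n}{- \frac{79}{56} - \frac{108}{n}}\right) = 662 - \frac{4 n}{- \frac{79}{56} - \frac{108}{n}}$)
$\frac{y{\left(218 \right)}}{-59361} + \frac{336362}{173416} = \frac{2 \frac{1}{6048 + 79 \cdot 218} \left(2001888 + 112 \cdot 218^{2} + 26149 \cdot 218\right)}{-59361} + \frac{336362}{173416} = \frac{2 \left(2001888 + 112 \cdot 47524 + 5700482\right)}{6048 + 17222} \left(- \frac{1}{59361}\right) + 336362 \cdot \frac{1}{173416} = \frac{2 \left(2001888 + 5322688 + 5700482\right)}{23270} \left(- \frac{1}{59361}\right) + \frac{168181}{86708} = 2 \cdot \frac{1}{23270} \cdot 13025058 \left(- \frac{1}{59361}\right) + \frac{168181}{86708} = \frac{13025058}{11635} \left(- \frac{1}{59361}\right) + \frac{168181}{86708} = - \frac{4341686}{230221745} + \frac{168181}{86708} = \frac{38342464386157}{19962067065460}$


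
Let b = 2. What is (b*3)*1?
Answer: 6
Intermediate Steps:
(b*3)*1 = (2*3)*1 = 6*1 = 6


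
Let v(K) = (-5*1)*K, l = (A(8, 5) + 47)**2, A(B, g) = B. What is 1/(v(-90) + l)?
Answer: 1/3475 ≈ 0.00028777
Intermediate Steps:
l = 3025 (l = (8 + 47)**2 = 55**2 = 3025)
v(K) = -5*K
1/(v(-90) + l) = 1/(-5*(-90) + 3025) = 1/(450 + 3025) = 1/3475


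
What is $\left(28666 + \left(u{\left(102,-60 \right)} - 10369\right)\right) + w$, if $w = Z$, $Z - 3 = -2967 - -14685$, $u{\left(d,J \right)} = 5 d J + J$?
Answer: $-642$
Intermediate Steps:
$u{\left(d,J \right)} = J + 5 J d$ ($u{\left(d,J \right)} = 5 J d + J = J + 5 J d$)
$Z = 11721$ ($Z = 3 - -11718 = 3 + \left(-2967 + 14685\right) = 3 + 11718 = 11721$)
$w = 11721$
$\left(28666 + \left(u{\left(102,-60 \right)} - 10369\right)\right) + w = \left(28666 - \left(10369 + 60 \left(1 + 5 \cdot 102\right)\right)\right) + 11721 = \left(28666 - \left(10369 + 60 \left(1 + 510\right)\right)\right) + 11721 = \left(28666 - 41029\right) + 11721 = -12363 + 11721 = -642$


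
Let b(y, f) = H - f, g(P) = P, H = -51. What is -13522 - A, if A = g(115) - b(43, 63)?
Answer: -13751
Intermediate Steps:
b(y, f) = -51 - f
A = 229 (A = 115 - (-51 - 1*63) = 115 - (-51 - 63) = 115 - 1*(-114) = 115 + 114 = 229)
-13522 - A = -13522 - 1*229 = -13522 - 229 = -13751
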